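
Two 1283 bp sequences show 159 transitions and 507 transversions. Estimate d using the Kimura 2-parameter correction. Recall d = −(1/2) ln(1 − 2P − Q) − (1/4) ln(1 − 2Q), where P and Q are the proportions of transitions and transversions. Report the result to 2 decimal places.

P = 159/1283 ≈ 0.123928 and Q = 507/1283 ≈ 0.395168.
Under the Kimura two-parameter model, d = −½ ln(1 − 2P − Q) − ¼ ln(1 − 2Q).
1 − 2P − Q = 0.356976, giving −½ ln(0.356976) = 0.515043.
1 − 2Q = 0.209664, giving −¼ ln(0.209664) = 0.390562.
d = 0.515043 + 0.390562 = 0.905605.

0.91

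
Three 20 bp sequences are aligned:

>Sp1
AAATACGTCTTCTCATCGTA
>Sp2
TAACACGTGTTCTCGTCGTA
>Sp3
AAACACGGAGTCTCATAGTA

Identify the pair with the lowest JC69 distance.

Sp1–Sp2: 4/20 differ, p = 0.200, d = 0.233.
Sp1–Sp3: 5/20 differ, p = 0.250, d = 0.304.
Sp2–Sp3: 6/20 differ, p = 0.300, d = 0.383.
The smallest distance is between Sp1 and Sp2.

Sp1 and Sp2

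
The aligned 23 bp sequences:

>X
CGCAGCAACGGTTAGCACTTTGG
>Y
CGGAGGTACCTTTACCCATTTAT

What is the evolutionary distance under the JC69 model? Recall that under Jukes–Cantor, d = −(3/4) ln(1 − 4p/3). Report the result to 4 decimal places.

0.6501

The sequences differ at 10 of 23 sites (3, 6, 7, 10, 11, 15, 17, 18, 22, 23), so p = 10/23 ≈ 0.434783.
d = −(3/4) ln(1 − 4p/3) = −0.75 ln(1 − 0.579711) = −0.75 ln(0.420289)
  = −0.75 × (-0.866813) = 0.650110 substitutions/site.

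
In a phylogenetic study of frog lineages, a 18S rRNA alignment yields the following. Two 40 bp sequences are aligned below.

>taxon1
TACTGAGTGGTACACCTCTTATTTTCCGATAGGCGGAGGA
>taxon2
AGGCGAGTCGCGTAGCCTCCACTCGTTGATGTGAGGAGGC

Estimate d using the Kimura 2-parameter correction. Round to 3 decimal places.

1.279

Of 40 sites, 14 differences are transitions and 8 are transversions, so P = 14/40 = 0.35 and Q = 8/40 = 0.2.
Under the Kimura two-parameter model, d = −½ ln(1 − 2P − Q) − ¼ ln(1 − 2Q).
1 − 2P − Q = 0.1, giving −½ ln(0.1) = 1.151293.
1 − 2Q = 0.6, giving −¼ ln(0.6) = 0.127706.
d = 1.151293 + 0.127706 = 1.278999.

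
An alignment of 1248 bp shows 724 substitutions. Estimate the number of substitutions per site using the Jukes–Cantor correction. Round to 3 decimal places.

1.114

p = 724/1248 ≈ 0.580128.
d = −(3/4) ln(1 − 4p/3) = −0.75 ln(1 − 0.773504) = −0.75 ln(0.226496)
  = −0.75 × (-1.485028) = 1.113771 substitutions/site.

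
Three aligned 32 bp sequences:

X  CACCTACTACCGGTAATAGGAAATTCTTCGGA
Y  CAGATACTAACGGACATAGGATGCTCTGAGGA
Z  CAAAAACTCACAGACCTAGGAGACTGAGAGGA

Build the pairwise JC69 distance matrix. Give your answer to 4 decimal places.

X–Y: 10/32 sites differ → p = 0.3125, d = −0.75 ln(1 − 0.416667) = 0.404248 ≈ 0.4042.
X–Z: 15/32 sites differ → p = 0.46875, d = −0.75 ln(1 − 0.625) = 0.735622 ≈ 0.7356.
Y–Z: 9/32 sites differ → p = 0.28125, d = −0.75 ln(1 − 0.375) = 0.352503 ≈ 0.3525.

d(X,Y) = 0.4042, d(X,Z) = 0.7356, d(Y,Z) = 0.3525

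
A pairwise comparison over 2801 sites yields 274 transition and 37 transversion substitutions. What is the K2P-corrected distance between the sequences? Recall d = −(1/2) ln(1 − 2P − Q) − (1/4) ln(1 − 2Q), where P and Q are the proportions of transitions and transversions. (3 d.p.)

0.124

P = 274/2801 ≈ 0.097822 and Q = 37/2801 ≈ 0.01321.
Under the Kimura two-parameter model, d = −½ ln(1 − 2P − Q) − ¼ ln(1 − 2Q).
1 − 2P − Q = 0.791146, giving −½ ln(0.791146) = 0.117136.
1 − 2Q = 0.97358, giving −¼ ln(0.97358) = 0.006694.
d = 0.117136 + 0.006694 = 0.123830.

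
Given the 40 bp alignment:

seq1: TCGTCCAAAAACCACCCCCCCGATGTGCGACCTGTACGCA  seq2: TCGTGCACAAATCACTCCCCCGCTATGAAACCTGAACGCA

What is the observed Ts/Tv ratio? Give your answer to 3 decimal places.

Transitions are A↔G and C↔T; transversions are all other mismatches.
Transitions: 4. Transversions: 5.
R = 4/5 = 0.800.

0.800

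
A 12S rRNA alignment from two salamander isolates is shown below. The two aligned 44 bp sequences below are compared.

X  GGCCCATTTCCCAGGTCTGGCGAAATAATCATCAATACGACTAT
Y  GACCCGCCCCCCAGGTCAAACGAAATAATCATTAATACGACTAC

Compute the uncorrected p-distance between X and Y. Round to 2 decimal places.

The sequences differ at 10 of 44 positions (sites 2, 6, 7, 8, 9, 18, 19, 20, 33, 44).
p = 10/44 = 0.227272… ≈ 0.23 (to 2 d.p.).

0.23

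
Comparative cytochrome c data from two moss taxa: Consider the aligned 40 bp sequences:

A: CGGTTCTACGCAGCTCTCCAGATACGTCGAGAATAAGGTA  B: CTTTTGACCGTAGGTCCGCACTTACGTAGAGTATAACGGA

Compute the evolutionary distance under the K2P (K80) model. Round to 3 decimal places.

Of 40 sites, 2 differences are transitions and 13 are transversions, so P = 2/40 = 0.05 and Q = 13/40 = 0.325.
Under the Kimura two-parameter model, d = −½ ln(1 − 2P − Q) − ¼ ln(1 − 2Q).
1 − 2P − Q = 0.575, giving −½ ln(0.575) = 0.276693.
1 − 2Q = 0.35, giving −¼ ln(0.35) = 0.262456.
d = 0.276693 + 0.262456 = 0.539149.

0.539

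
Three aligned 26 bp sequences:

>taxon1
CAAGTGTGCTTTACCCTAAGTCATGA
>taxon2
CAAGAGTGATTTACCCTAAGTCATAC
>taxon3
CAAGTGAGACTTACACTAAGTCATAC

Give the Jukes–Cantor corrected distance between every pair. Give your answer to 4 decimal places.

taxon1–taxon2: 4/26 sites differ → p ≈ 0.153846, d = −0.75 ln(1 − 0.205128) = 0.172181 ≈ 0.1722.
taxon1–taxon3: 6/26 sites differ → p ≈ 0.230769, d = −0.75 ln(1 − 0.307692) = 0.275793 ≈ 0.2758.
taxon2–taxon3: 4/26 sites differ → p ≈ 0.153846, d = −0.75 ln(1 − 0.205128) = 0.172181 ≈ 0.1722.

d(taxon1,taxon2) = 0.1722, d(taxon1,taxon3) = 0.2758, d(taxon2,taxon3) = 0.1722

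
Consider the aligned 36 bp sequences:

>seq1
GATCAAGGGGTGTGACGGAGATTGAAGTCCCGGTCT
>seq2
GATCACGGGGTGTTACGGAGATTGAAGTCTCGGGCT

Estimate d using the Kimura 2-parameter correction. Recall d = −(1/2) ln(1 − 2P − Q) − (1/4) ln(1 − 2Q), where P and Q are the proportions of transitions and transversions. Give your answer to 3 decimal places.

Of 36 sites, 1 differences are transitions and 3 are transversions, so P = 1/36 ≈ 0.027778 and Q = 3/36 ≈ 0.083333.
Under the Kimura two-parameter model, d = −½ ln(1 − 2P − Q) − ¼ ln(1 − 2Q).
1 − 2P − Q = 0.861111, giving −½ ln(0.861111) = 0.074766.
1 − 2Q = 0.833334, giving −¼ ln(0.833334) = 0.045580.
d = 0.074766 + 0.045580 = 0.120346.

0.120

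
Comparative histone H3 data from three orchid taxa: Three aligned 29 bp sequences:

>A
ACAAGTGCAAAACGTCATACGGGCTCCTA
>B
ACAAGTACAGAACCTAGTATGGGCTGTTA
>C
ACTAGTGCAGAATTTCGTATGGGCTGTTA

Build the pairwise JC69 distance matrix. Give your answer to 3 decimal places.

d(A,B) = 0.344, d(A,C) = 0.344, d(B,C) = 0.196

A–B: 8/29 sites differ → p ≈ 0.275862, d = −0.75 ln(1 − 0.367816) = 0.343931 ≈ 0.344.
A–C: 8/29 sites differ → p ≈ 0.275862, d = −0.75 ln(1 − 0.367816) = 0.343931 ≈ 0.344.
B–C: 5/29 sites differ → p ≈ 0.172414, d = −0.75 ln(1 − 0.229885) = 0.195912 ≈ 0.196.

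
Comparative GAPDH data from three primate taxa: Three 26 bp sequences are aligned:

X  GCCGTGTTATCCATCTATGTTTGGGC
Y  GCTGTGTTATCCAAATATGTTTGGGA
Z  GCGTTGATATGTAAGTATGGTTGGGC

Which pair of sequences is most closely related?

X–Y: 4/26 differ, p = 0.154, d = 0.172.
X–Z: 8/26 differ, p = 0.308, d = 0.396.
Y–Z: 8/26 differ, p = 0.308, d = 0.396.
The smallest distance is between X and Y.

X and Y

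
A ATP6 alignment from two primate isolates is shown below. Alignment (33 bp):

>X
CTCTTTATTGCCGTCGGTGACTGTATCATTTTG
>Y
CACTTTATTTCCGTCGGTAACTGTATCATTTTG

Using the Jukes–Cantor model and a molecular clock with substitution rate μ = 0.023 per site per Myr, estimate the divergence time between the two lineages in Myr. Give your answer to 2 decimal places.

2.11

The sequences differ at 3 of 33 sites (2, 10, 19), so p = 3/33 ≈ 0.090909.
d = −(3/4) ln(1 − 4p/3) = −0.75 ln(1 − 0.121212) = −0.75 ln(0.878788)
  = −0.75 × (-0.129212) = 0.096909 substitutions/site.
Under a molecular clock d = 2μt, so t = d/(2μ) = 0.096909 / (2 × 0.023) = 2.11 Myr.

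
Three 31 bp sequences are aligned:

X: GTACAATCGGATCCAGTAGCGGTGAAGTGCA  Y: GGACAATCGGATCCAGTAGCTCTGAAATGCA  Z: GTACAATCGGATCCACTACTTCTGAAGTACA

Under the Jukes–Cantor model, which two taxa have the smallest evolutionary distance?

X and Y

X–Y: 4/31 differ, p = 0.129, d = 0.142.
X–Z: 6/31 differ, p = 0.194, d = 0.224.
Y–Z: 6/31 differ, p = 0.194, d = 0.224.
The smallest distance is between X and Y.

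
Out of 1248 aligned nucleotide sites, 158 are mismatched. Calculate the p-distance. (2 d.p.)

0.13

p = 158/1248 = 0.126602… ≈ 0.13 (to 2 d.p.).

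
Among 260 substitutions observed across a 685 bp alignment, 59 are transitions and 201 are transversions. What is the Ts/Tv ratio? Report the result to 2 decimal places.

R = 59/201 = 0.293532… ≈ 0.29 (to 2 d.p.).

0.29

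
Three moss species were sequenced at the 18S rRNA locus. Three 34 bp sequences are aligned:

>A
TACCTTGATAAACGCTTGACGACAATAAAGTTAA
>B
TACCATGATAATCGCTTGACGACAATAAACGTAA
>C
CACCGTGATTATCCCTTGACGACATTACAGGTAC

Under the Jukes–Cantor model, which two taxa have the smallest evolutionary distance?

A–B: 4/34 differ, p = 0.118, d = 0.128.
A–C: 9/34 differ, p = 0.265, d = 0.326.
B–C: 8/34 differ, p = 0.235, d = 0.282.
The smallest distance is between A and B.

A and B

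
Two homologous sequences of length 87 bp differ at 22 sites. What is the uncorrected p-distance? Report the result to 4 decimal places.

0.2529

p = 22/87 = 0.252873… ≈ 0.2529 (to 4 d.p.).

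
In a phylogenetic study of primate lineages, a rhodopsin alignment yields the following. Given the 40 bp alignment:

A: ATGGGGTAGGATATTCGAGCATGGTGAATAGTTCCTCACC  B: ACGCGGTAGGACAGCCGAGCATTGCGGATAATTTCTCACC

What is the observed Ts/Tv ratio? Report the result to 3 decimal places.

2.333

Transitions are A↔G and C↔T; transversions are all other mismatches.
Transitions: 7. Transversions: 3.
R = 7/3 = 2.333333… ≈ 2.333 (to 3 d.p.).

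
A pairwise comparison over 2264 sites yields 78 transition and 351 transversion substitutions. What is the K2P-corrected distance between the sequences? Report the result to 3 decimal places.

P = 78/2264 ≈ 0.034452 and Q = 351/2264 ≈ 0.155035.
Under the Kimura two-parameter model, d = −½ ln(1 − 2P − Q) − ¼ ln(1 − 2Q).
1 − 2P − Q = 0.776061, giving −½ ln(0.776061) = 0.126762.
1 − 2Q = 0.68993, giving −¼ ln(0.68993) = 0.092791.
d = 0.126762 + 0.092791 = 0.219553.

0.220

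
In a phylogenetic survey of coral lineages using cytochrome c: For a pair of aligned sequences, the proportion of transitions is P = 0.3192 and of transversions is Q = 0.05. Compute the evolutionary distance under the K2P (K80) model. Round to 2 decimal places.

0.61

Under the Kimura two-parameter model, d = −½ ln(1 − 2P − Q) − ¼ ln(1 − 2Q).
1 − 2P − Q = 0.3116, giving −½ ln(0.3116) = 0.583017.
1 − 2Q = 0.9, giving −¼ ln(0.9) = 0.026340.
d = 0.583017 + 0.026340 = 0.609357.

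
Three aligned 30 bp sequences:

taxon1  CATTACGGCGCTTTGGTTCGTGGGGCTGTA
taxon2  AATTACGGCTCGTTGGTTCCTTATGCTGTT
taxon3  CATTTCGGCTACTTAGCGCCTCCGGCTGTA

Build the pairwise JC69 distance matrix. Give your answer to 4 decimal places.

d(taxon1,taxon2) = 0.3295, d(taxon1,taxon3) = 0.4408, d(taxon2,taxon3) = 0.5034

taxon1–taxon2: 8/30 sites differ → p ≈ 0.266667, d = −0.75 ln(1 − 0.355556) = 0.329526 ≈ 0.3295.
taxon1–taxon3: 10/30 sites differ → p ≈ 0.333333, d = −0.75 ln(1 − 0.444444) = 0.440839 ≈ 0.4408.
taxon2–taxon3: 11/30 sites differ → p ≈ 0.366667, d = −0.75 ln(1 − 0.488889) = 0.503376 ≈ 0.5034.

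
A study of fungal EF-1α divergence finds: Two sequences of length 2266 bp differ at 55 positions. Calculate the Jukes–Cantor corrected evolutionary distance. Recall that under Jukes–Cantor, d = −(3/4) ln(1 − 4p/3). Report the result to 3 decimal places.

0.025

p = 55/2266 ≈ 0.024272.
d = −(3/4) ln(1 − 4p/3) = −0.75 ln(1 − 0.032363) = −0.75 ln(0.967637)
  = −0.75 × (-0.032898) = 0.024674 substitutions/site.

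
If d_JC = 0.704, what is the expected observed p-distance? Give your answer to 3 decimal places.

0.457

p = (3/4)(1 − e^(−4d/3)) = 0.75 × (1 − e^(-0.938667)) = 0.75 × (1 − 0.391149) = 0.456638.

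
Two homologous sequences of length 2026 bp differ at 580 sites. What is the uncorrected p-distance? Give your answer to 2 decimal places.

p = 580/2026 = 0.286278… ≈ 0.29 (to 2 d.p.).

0.29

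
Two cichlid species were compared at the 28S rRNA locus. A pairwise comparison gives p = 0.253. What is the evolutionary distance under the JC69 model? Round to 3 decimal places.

d = −(3/4) ln(1 − 4p/3) = −0.75 ln(1 − 0.337333) = −0.75 ln(0.662667)
  = −0.75 × (-0.411483) = 0.308612 substitutions/site.

0.309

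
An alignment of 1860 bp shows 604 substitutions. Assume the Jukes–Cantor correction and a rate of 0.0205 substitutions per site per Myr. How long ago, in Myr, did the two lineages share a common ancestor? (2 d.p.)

p = 604/1860 ≈ 0.324731.
d = −(3/4) ln(1 − 4p/3) = −0.75 ln(1 − 0.432975) = −0.75 ln(0.567025)
  = −0.75 × (-0.567352) = 0.425514 substitutions/site.
Under a molecular clock d = 2μt, so t = d/(2μ) = 0.425514 / (2 × 0.0205) = 10.38 Myr.

10.38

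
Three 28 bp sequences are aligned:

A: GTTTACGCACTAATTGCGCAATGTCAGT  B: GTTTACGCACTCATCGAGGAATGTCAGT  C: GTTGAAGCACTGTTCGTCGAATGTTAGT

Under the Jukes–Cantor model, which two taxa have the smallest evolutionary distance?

A and B

A–B: 4/28 differ, p = 0.143, d = 0.158.
A–C: 9/28 differ, p = 0.321, d = 0.420.
B–C: 7/28 differ, p = 0.250, d = 0.304.
The smallest distance is between A and B.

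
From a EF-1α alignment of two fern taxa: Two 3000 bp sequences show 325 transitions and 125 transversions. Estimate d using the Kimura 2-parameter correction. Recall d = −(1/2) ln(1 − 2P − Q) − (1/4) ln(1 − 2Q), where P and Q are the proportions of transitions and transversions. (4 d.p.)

P = 325/3000 ≈ 0.108333 and Q = 125/3000 ≈ 0.041667.
Under the Kimura two-parameter model, d = −½ ln(1 − 2P − Q) − ¼ ln(1 − 2Q).
1 − 2P − Q = 0.741667, giving −½ ln(0.741667) = 0.149427.
1 − 2Q = 0.916666, giving −¼ ln(0.916666) = 0.021753.
d = 0.149427 + 0.021753 = 0.171180.

0.1712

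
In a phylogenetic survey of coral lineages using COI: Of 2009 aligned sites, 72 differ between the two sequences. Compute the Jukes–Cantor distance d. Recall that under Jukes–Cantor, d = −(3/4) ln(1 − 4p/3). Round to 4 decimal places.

0.0367

p = 72/2009 ≈ 0.035839.
d = −(3/4) ln(1 − 4p/3) = −0.75 ln(1 − 0.047785) = −0.75 ln(0.952215)
  = −0.75 × (-0.048964) = 0.036723 substitutions/site.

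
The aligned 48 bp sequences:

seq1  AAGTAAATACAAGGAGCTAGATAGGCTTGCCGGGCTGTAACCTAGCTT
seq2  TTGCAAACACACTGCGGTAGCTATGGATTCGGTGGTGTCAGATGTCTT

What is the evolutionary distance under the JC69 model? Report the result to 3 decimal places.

0.657

The sequences differ at 21 of 48 sites, so p = 21/48 = 0.4375.
d = −(3/4) ln(1 − 4p/3) = −0.75 ln(1 − 0.583333) = −0.75 ln(0.416667)
  = −0.75 × (-0.875468) = 0.656601 substitutions/site.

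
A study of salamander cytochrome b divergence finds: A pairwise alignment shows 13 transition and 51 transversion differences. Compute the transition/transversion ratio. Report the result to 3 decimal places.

R = 13/51 = 0.254901… ≈ 0.255 (to 3 d.p.).

0.255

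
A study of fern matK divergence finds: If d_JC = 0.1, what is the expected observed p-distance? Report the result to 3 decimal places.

0.094

p = (3/4)(1 − e^(−4d/3)) = 0.75 × (1 − e^(-0.133333)) = 0.75 × (1 − 0.875174) = 0.093620.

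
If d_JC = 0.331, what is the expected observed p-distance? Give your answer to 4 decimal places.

p = (3/4)(1 − e^(−4d/3)) = 0.75 × (1 − e^(-0.441333)) = 0.75 × (1 − 0.643178) = 0.267617.

0.2676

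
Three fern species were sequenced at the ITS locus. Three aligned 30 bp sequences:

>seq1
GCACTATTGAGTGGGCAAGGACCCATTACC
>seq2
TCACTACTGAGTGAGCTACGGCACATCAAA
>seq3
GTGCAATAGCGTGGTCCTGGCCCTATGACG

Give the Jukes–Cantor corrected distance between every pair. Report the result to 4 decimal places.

seq1–seq2: 10/30 sites differ → p ≈ 0.333333, d = −0.75 ln(1 − 0.444444) = 0.440839 ≈ 0.4408.
seq1–seq3: 12/30 sites differ → p = 0.4, d = −0.75 ln(1 − 0.533333) = 0.571605 ≈ 0.5716.
seq2–seq3: 18/30 sites differ → p = 0.6, d = −0.75 ln(1 − 0.8) = 1.207078 ≈ 1.2071.

d(seq1,seq2) = 0.4408, d(seq1,seq3) = 0.5716, d(seq2,seq3) = 1.2071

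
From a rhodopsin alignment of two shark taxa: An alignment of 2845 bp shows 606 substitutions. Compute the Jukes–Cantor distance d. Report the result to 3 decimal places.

0.251

p = 606/2845 ≈ 0.213005.
d = −(3/4) ln(1 − 4p/3) = −0.75 ln(1 − 0.284007) = −0.75 ln(0.715993)
  = −0.75 × (-0.334085) = 0.250564 substitutions/site.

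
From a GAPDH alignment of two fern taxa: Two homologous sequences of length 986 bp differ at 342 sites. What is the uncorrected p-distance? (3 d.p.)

0.347

p = 342/986 = 0.346855… ≈ 0.347 (to 3 d.p.).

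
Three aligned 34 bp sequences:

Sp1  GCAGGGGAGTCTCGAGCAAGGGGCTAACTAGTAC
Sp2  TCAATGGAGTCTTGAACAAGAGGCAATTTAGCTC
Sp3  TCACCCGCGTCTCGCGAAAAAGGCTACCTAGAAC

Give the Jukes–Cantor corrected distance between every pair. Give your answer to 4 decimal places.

Sp1–Sp2: 11/34 sites differ → p ≈ 0.323529, d = −0.75 ln(1 − 0.431372) = 0.423397 ≈ 0.4234.
Sp1–Sp3: 11/34 sites differ → p ≈ 0.323529, d = −0.75 ln(1 − 0.431372) = 0.423397 ≈ 0.4234.
Sp2–Sp3: 14/34 sites differ → p ≈ 0.411765, d = −0.75 ln(1 − 0.54902) = 0.597249 ≈ 0.5972.

d(Sp1,Sp2) = 0.4234, d(Sp1,Sp3) = 0.4234, d(Sp2,Sp3) = 0.5972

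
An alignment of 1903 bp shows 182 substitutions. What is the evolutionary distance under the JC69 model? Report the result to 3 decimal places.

0.102

p = 182/1903 ≈ 0.095638.
d = −(3/4) ln(1 − 4p/3) = −0.75 ln(1 − 0.127517) = −0.75 ln(0.872483)
  = −0.75 × (-0.136412) = 0.102309 substitutions/site.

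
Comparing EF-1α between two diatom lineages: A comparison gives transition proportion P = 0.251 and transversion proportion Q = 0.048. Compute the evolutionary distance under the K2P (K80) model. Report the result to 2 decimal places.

Under the Kimura two-parameter model, d = −½ ln(1 − 2P − Q) − ¼ ln(1 − 2Q).
1 − 2P − Q = 0.45, giving −½ ln(0.45) = 0.399254.
1 − 2Q = 0.904, giving −¼ ln(0.904) = 0.025231.
d = 0.399254 + 0.025231 = 0.424485.

0.42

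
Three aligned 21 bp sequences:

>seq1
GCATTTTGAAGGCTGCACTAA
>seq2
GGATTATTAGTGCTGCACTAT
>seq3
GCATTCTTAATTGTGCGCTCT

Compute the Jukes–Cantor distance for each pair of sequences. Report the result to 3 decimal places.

d(seq1,seq2) = 0.360, d(seq1,seq3) = 0.532, d(seq2,seq3) = 0.441

seq1–seq2: 6/21 sites differ → p ≈ 0.285714, d = −0.75 ln(1 − 0.380952) = 0.359679 ≈ 0.360.
seq1–seq3: 8/21 sites differ → p ≈ 0.380952, d = −0.75 ln(1 − 0.507936) = 0.531860 ≈ 0.532.
seq2–seq3: 7/21 sites differ → p ≈ 0.333333, d = −0.75 ln(1 − 0.444444) = 0.440839 ≈ 0.441.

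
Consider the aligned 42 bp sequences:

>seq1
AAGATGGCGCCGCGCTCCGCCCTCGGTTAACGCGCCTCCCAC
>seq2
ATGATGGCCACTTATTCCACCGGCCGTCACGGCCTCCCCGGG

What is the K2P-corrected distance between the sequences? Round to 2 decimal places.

Of 42 sites, 8 differences are transitions and 12 are transversions, so P = 8/42 ≈ 0.190476 and Q = 12/42 ≈ 0.285714.
Under the Kimura two-parameter model, d = −½ ln(1 − 2P − Q) − ¼ ln(1 − 2Q).
1 − 2P − Q = 0.333334, giving −½ ln(0.333334) = 0.549305.
1 − 2Q = 0.428572, giving −¼ ln(0.428572) = 0.211824.
d = 0.549305 + 0.211824 = 0.761129.

0.76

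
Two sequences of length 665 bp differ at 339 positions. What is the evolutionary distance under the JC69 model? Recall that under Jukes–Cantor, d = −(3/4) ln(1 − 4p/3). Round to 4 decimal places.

0.8539

p = 339/665 ≈ 0.509774.
d = −(3/4) ln(1 − 4p/3) = −0.75 ln(1 − 0.679699) = −0.75 ln(0.320301)
  = −0.75 × (-1.138494) = 0.853871 substitutions/site.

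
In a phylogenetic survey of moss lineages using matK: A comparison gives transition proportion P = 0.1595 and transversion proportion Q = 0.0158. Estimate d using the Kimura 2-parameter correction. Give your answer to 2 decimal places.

0.21

Under the Kimura two-parameter model, d = −½ ln(1 − 2P − Q) − ¼ ln(1 − 2Q).
1 − 2P − Q = 0.6652, giving −½ ln(0.6652) = 0.203834.
1 − 2Q = 0.9684, giving −¼ ln(0.9684) = 0.008028.
d = 0.203834 + 0.008028 = 0.211862.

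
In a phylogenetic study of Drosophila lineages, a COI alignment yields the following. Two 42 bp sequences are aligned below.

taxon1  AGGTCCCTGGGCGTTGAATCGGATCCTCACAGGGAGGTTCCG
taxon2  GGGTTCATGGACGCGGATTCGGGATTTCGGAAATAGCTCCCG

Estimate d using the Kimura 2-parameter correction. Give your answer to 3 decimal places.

0.688

Of 42 sites, 11 differences are transitions and 7 are transversions, so P = 11/42 ≈ 0.261905 and Q = 7/42 ≈ 0.166667.
Under the Kimura two-parameter model, d = −½ ln(1 − 2P − Q) − ¼ ln(1 − 2Q).
1 − 2P − Q = 0.309523, giving −½ ln(0.309523) = 0.586361.
1 − 2Q = 0.666666, giving −¼ ln(0.666666) = 0.101367.
d = 0.586361 + 0.101367 = 0.687728.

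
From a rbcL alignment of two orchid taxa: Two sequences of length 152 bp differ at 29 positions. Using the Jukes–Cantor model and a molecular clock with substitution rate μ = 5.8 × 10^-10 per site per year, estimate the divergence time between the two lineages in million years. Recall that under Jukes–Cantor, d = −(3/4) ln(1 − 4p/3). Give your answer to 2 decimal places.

p = 29/152 ≈ 0.190789.
d = −(3/4) ln(1 − 4p/3) = −0.75 ln(1 − 0.254385) = −0.75 ln(0.745615)
  = −0.75 × (-0.293546) = 0.220160 substitutions/site.
Under a molecular clock d = 2μt, so t = d/(2μ) = 0.220160 / (2 × 5.8 × 10^-10) = 189.79 million years.

189.79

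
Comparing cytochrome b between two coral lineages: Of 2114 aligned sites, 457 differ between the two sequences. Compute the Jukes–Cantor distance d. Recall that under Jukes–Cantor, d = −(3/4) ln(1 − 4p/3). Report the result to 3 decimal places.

0.255

p = 457/2114 ≈ 0.216178.
d = −(3/4) ln(1 − 4p/3) = −0.75 ln(1 − 0.288237) = −0.75 ln(0.711763)
  = −0.75 × (-0.340010) = 0.255008 substitutions/site.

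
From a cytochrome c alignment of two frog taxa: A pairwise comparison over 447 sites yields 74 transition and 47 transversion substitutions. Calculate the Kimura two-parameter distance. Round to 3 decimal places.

P = 74/447 ≈ 0.165548 and Q = 47/447 ≈ 0.105145.
Under the Kimura two-parameter model, d = −½ ln(1 − 2P − Q) − ¼ ln(1 − 2Q).
1 − 2P − Q = 0.563759, giving −½ ln(0.563759) = 0.286564.
1 − 2Q = 0.78971, giving −¼ ln(0.78971) = 0.059022.
d = 0.286564 + 0.059022 = 0.345586.

0.346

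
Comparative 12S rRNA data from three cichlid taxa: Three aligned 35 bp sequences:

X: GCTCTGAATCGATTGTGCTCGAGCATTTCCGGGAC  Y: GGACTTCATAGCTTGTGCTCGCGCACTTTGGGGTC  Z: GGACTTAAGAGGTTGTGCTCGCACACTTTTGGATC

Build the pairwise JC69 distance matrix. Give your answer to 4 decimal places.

d(X,Y) = 0.4073, d(X,Z) = 0.5128, d(Y,Z) = 0.1946

X–Y: 11/35 sites differ → p ≈ 0.314286, d = −0.75 ln(1 − 0.419048) = 0.407315 ≈ 0.4073.
X–Z: 13/35 sites differ → p ≈ 0.371429, d = −0.75 ln(1 − 0.495239) = 0.512753 ≈ 0.5128.
Y–Z: 6/35 sites differ → p ≈ 0.171429, d = −0.75 ln(1 − 0.228572) = 0.194634 ≈ 0.1946.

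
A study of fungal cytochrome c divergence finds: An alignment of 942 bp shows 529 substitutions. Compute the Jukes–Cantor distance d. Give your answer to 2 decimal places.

1.04

p = 529/942 ≈ 0.561571.
d = −(3/4) ln(1 − 4p/3) = −0.75 ln(1 − 0.748761) = −0.75 ln(0.251239)
  = −0.75 × (-1.381351) = 1.036013 substitutions/site.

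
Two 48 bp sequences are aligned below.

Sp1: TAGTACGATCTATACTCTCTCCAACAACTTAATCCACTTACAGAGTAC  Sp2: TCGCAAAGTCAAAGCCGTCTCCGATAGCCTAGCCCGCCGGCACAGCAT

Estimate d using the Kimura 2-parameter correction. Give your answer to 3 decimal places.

0.923

Of 48 sites, 16 differences are transitions and 7 are transversions, so P = 16/48 ≈ 0.333333 and Q = 7/48 ≈ 0.145833.
Under the Kimura two-parameter model, d = −½ ln(1 − 2P − Q) − ¼ ln(1 − 2Q).
1 − 2P − Q = 0.187501, giving −½ ln(0.187501) = 0.836986.
1 − 2Q = 0.708334, giving −¼ ln(0.708334) = 0.086210.
d = 0.836986 + 0.086210 = 0.923196.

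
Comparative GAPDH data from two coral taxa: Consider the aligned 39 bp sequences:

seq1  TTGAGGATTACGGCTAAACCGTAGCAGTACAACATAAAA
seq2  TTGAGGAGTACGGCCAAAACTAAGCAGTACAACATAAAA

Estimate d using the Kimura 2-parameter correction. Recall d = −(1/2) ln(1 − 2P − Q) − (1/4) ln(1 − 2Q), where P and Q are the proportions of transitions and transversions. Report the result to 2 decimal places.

Of 39 sites, 1 differences are transitions and 4 are transversions, so P = 1/39 ≈ 0.025641 and Q = 4/39 ≈ 0.102564.
Under the Kimura two-parameter model, d = −½ ln(1 − 2P − Q) − ¼ ln(1 − 2Q).
1 − 2P − Q = 0.846154, giving −½ ln(0.846154) = 0.083527.
1 − 2Q = 0.794872, giving −¼ ln(0.794872) = 0.057394.
d = 0.083527 + 0.057394 = 0.140921.

0.14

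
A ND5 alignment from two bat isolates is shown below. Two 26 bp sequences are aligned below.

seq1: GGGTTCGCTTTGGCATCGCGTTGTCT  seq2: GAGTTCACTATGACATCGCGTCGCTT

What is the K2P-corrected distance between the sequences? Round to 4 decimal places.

0.3666

Of 26 sites, 6 differences are transitions and 1 are transversions, so P = 6/26 ≈ 0.230769 and Q = 1/26 ≈ 0.038462.
Under the Kimura two-parameter model, d = −½ ln(1 − 2P − Q) − ¼ ln(1 − 2Q).
1 − 2P − Q = 0.5, giving −½ ln(0.5) = 0.346574.
1 − 2Q = 0.923076, giving −¼ ln(0.923076) = 0.020011.
d = 0.346574 + 0.020011 = 0.366585.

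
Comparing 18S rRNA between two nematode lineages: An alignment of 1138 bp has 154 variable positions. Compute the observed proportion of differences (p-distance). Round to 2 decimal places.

0.14

p = 154/1138 = 0.135325… ≈ 0.14 (to 2 d.p.).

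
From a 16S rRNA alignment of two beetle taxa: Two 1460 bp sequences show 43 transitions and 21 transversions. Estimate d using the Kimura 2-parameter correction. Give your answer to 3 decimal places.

P = 43/1460 ≈ 0.029452 and Q = 21/1460 ≈ 0.014384.
Under the Kimura two-parameter model, d = −½ ln(1 − 2P − Q) − ¼ ln(1 − 2Q).
1 − 2P − Q = 0.926712, giving −½ ln(0.926712) = 0.038056.
1 − 2Q = 0.971232, giving −¼ ln(0.971232) = 0.007297.
d = 0.038056 + 0.007297 = 0.045353.

0.045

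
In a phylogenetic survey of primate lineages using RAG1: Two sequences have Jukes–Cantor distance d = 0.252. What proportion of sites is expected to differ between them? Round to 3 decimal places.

p = (3/4)(1 − e^(−4d/3)) = 0.75 × (1 − e^(-0.336)) = 0.75 × (1 − 0.714623) = 0.214033.

0.214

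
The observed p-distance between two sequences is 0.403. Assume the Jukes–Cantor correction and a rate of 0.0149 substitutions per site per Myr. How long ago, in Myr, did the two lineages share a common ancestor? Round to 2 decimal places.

19.40

d = −(3/4) ln(1 − 4p/3) = −0.75 ln(1 − 0.537333) = −0.75 ln(0.462667)
  = −0.75 × (-0.770748) = 0.578061 substitutions/site.
Under a molecular clock d = 2μt, so t = d/(2μ) = 0.578061 / (2 × 0.0149) = 19.40 Myr.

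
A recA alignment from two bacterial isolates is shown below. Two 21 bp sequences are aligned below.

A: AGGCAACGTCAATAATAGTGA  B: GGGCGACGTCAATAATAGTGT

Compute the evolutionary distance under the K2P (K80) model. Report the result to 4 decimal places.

0.1610

Of 21 sites, 2 differences are transitions and 1 are transversions, so P = 2/21 ≈ 0.095238 and Q = 1/21 ≈ 0.047619.
Under the Kimura two-parameter model, d = −½ ln(1 − 2P − Q) − ¼ ln(1 − 2Q).
1 − 2P − Q = 0.761905, giving −½ ln(0.761905) = 0.135967.
1 − 2Q = 0.904762, giving −¼ ln(0.904762) = 0.025021.
d = 0.135967 + 0.025021 = 0.160988.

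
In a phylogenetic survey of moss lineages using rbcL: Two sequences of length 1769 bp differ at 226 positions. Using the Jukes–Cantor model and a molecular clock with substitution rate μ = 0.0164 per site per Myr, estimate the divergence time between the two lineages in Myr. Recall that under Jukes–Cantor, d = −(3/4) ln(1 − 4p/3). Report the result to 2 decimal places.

p = 226/1769 ≈ 0.127756.
d = −(3/4) ln(1 − 4p/3) = −0.75 ln(1 − 0.170341) = −0.75 ln(0.829659)
  = −0.75 × (-0.186741) = 0.140056 substitutions/site.
Under a molecular clock d = 2μt, so t = d/(2μ) = 0.140056 / (2 × 0.0164) = 4.27 Myr.

4.27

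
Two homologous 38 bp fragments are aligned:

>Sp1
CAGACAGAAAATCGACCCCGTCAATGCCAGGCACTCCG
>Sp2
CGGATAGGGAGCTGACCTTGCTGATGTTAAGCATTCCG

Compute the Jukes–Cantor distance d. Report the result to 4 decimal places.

The sequences differ at 16 of 38 sites, so p = 16/38 ≈ 0.421053.
d = −(3/4) ln(1 − 4p/3) = −0.75 ln(1 − 0.561404) = −0.75 ln(0.438596)
  = −0.75 × (-0.824177) = 0.618133 substitutions/site.

0.6181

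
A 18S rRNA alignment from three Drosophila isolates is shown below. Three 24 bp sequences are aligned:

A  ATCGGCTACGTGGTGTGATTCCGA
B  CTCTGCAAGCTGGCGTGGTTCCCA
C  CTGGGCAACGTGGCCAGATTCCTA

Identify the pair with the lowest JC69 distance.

A and C

A–B: 8/24 differ, p = 0.333, d = 0.441.
A–C: 7/24 differ, p = 0.292, d = 0.369.
B–C: 8/24 differ, p = 0.333, d = 0.441.
The smallest distance is between A and C.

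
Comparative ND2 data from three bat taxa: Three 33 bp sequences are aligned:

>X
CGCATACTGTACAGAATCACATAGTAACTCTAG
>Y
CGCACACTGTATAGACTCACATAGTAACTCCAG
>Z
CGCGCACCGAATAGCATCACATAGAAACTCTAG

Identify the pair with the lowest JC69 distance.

X and Y

X–Y: 4/33 differ, p = 0.121, d = 0.132.
X–Z: 7/33 differ, p = 0.212, d = 0.249.
Y–Z: 7/33 differ, p = 0.212, d = 0.249.
The smallest distance is between X and Y.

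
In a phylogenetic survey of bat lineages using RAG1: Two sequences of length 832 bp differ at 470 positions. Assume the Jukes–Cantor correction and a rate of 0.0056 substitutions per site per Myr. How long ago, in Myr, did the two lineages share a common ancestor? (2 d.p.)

p = 470/832 ≈ 0.564904.
d = −(3/4) ln(1 − 4p/3) = −0.75 ln(1 − 0.753205) = −0.75 ln(0.246795)
  = −0.75 × (-1.399197) = 1.049398 substitutions/site.
Under a molecular clock d = 2μt, so t = d/(2μ) = 1.049398 / (2 × 0.0056) = 93.70 Myr.

93.70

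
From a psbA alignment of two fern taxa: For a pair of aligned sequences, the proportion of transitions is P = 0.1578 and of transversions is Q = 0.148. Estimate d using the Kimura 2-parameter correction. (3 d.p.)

0.399

Under the Kimura two-parameter model, d = −½ ln(1 − 2P − Q) − ¼ ln(1 − 2Q).
1 − 2P − Q = 0.5364, giving −½ ln(0.5364) = 0.311438.
1 − 2Q = 0.704, giving −¼ ln(0.704) = 0.087744.
d = 0.311438 + 0.087744 = 0.399182.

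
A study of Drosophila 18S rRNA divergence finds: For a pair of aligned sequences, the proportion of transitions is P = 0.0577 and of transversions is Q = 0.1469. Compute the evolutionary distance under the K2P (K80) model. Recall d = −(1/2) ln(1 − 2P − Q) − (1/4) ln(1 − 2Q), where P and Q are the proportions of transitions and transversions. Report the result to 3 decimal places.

Under the Kimura two-parameter model, d = −½ ln(1 − 2P − Q) − ¼ ln(1 − 2Q).
1 − 2P − Q = 0.7377, giving −½ ln(0.7377) = 0.152109.
1 − 2Q = 0.7062, giving −¼ ln(0.7062) = 0.086964.
d = 0.152109 + 0.086964 = 0.239073.

0.239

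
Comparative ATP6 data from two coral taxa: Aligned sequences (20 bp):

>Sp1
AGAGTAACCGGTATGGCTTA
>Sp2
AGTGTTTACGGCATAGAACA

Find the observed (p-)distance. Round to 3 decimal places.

The sequences differ at 9 of 20 positions (sites 3, 6, 7, 8, 12, 15, 17, 18, 19).
p = 9/20 = 0.450.

0.450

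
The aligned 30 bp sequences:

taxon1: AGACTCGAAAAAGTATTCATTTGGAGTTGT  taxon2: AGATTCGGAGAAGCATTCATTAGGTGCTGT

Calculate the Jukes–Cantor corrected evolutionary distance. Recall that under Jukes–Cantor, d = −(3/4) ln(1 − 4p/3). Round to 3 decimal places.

The sequences differ at 7 of 30 sites (4, 8, 10, 14, 22, 25, 27), so p = 7/30 ≈ 0.233333.
d = −(3/4) ln(1 − 4p/3) = −0.75 ln(1 − 0.311111) = −0.75 ln(0.688889)
  = −0.75 × (-0.372675) = 0.279506 substitutions/site.

0.280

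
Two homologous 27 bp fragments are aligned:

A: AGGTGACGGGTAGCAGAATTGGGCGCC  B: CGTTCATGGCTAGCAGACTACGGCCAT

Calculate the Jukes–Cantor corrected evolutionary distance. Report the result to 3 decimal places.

0.588

The sequences differ at 11 of 27 sites, so p = 11/27 ≈ 0.407407.
d = −(3/4) ln(1 − 4p/3) = −0.75 ln(1 − 0.543209) = −0.75 ln(0.456791)
  = −0.75 × (-0.783529) = 0.587647 substitutions/site.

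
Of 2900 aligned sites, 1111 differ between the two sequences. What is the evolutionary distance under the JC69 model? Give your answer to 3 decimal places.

p = 1111/2900 ≈ 0.383103.
d = −(3/4) ln(1 − 4p/3) = −0.75 ln(1 − 0.510804) = −0.75 ln(0.489196)
  = −0.75 × (-0.714992) = 0.536244 substitutions/site.

0.536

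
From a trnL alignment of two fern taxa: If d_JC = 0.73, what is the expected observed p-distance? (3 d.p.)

0.467

p = (3/4)(1 − e^(−4d/3)) = 0.75 × (1 − e^(-0.973333)) = 0.75 × (1 − 0.377822) = 0.466634.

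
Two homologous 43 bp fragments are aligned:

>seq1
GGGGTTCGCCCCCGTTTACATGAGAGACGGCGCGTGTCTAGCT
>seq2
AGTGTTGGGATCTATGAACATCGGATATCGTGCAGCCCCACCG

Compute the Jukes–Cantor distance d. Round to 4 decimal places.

0.9367

The sequences differ at 23 of 43 sites, so p = 23/43 ≈ 0.534884.
d = −(3/4) ln(1 − 4p/3) = −0.75 ln(1 − 0.713179) = −0.75 ln(0.286821)
  = −0.75 × (-1.248897) = 0.936673 substitutions/site.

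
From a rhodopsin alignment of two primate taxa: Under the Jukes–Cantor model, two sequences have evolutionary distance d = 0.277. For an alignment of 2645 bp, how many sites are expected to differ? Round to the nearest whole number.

Invert JC69: p = (3/4)(1 − e^(−4d/3)) = 0.75 × (1 − e^(-0.369333)) = 0.75 × (1 − 0.691195) = 0.231604.
Expected differing sites = pL ≈ 0.231604 × 2645 = 612.59258 ≈ 613.

613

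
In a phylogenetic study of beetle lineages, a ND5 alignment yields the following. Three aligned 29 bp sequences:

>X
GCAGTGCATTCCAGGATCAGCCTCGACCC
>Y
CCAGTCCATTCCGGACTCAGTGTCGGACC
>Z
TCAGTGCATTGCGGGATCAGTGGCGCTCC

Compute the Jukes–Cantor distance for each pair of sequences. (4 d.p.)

d(X,Y) = 0.4006, d(X,Z) = 0.3439, d(Y,Z) = 0.3439

X–Y: 9/29 sites differ → p ≈ 0.310345, d = −0.75 ln(1 − 0.413793) = 0.400562 ≈ 0.4006.
X–Z: 8/29 sites differ → p ≈ 0.275862, d = −0.75 ln(1 − 0.367816) = 0.343931 ≈ 0.3439.
Y–Z: 8/29 sites differ → p ≈ 0.275862, d = −0.75 ln(1 − 0.367816) = 0.343931 ≈ 0.3439.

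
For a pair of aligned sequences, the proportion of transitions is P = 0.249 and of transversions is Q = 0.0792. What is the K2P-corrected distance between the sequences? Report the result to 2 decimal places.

Under the Kimura two-parameter model, d = −½ ln(1 − 2P − Q) − ¼ ln(1 − 2Q).
1 − 2P − Q = 0.4228, giving −½ ln(0.4228) = 0.430428.
1 − 2Q = 0.8416, giving −¼ ln(0.8416) = 0.043113.
d = 0.430428 + 0.043113 = 0.473541.

0.47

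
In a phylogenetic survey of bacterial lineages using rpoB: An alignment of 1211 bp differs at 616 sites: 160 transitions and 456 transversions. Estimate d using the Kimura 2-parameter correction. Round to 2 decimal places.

0.86

P = 160/1211 ≈ 0.132122 and Q = 456/1211 ≈ 0.376548.
Under the Kimura two-parameter model, d = −½ ln(1 − 2P − Q) − ¼ ln(1 − 2Q).
1 − 2P − Q = 0.359208, giving −½ ln(0.359208) = 0.511927.
1 − 2Q = 0.246904, giving −¼ ln(0.246904) = 0.349689.
d = 0.511927 + 0.349689 = 0.861616.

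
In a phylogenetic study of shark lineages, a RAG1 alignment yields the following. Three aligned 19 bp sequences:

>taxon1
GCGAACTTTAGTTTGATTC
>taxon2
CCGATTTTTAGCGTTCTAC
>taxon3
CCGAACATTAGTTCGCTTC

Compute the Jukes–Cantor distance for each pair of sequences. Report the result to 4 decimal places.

d(taxon1,taxon2) = 0.6181, d(taxon1,taxon3) = 0.2471, d(taxon2,taxon3) = 0.6181

taxon1–taxon2: 8/19 sites differ → p ≈ 0.421053, d = −0.75 ln(1 − 0.561404) = 0.618132 ≈ 0.6181.
taxon1–taxon3: 4/19 sites differ → p ≈ 0.210526, d = −0.75 ln(1 − 0.280701) = 0.247109 ≈ 0.2471.
taxon2–taxon3: 8/19 sites differ → p ≈ 0.421053, d = −0.75 ln(1 − 0.561404) = 0.618132 ≈ 0.6181.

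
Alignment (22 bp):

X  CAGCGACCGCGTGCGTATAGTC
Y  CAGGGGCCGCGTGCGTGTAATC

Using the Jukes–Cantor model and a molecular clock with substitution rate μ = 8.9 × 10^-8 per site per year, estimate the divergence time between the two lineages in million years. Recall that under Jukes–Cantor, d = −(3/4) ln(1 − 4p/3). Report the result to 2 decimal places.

1.17

The sequences differ at 4 of 22 sites (4, 6, 17, 20), so p = 4/22 ≈ 0.181818.
d = −(3/4) ln(1 − 4p/3) = −0.75 ln(1 − 0.242424) = −0.75 ln(0.757576)
  = −0.75 × (-0.277631) = 0.208223 substitutions/site.
Under a molecular clock d = 2μt, so t = d/(2μ) = 0.208223 / (2 × 8.9 × 10^-8) = 1.17 million years.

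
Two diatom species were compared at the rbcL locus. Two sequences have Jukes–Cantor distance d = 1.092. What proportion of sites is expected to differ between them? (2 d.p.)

p = (3/4)(1 − e^(−4d/3)) = 0.75 × (1 − e^(-1.456)) = 0.75 × (1 − 0.233167) = 0.575125.

0.58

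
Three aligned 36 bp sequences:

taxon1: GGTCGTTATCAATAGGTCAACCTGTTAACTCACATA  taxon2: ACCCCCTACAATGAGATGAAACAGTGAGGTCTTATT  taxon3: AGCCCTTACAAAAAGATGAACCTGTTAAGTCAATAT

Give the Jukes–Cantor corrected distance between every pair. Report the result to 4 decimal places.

taxon1–taxon2: 19/36 sites differ → p ≈ 0.527778, d = −0.75 ln(1 − 0.703704) = 0.912297 ≈ 0.9123.
taxon1–taxon3: 13/36 sites differ → p ≈ 0.361111, d = −0.75 ln(1 − 0.481481) = 0.492584 ≈ 0.4926.
taxon2–taxon3: 12/36 sites differ → p ≈ 0.333333, d = −0.75 ln(1 − 0.444444) = 0.440839 ≈ 0.4408.

d(taxon1,taxon2) = 0.9123, d(taxon1,taxon3) = 0.4926, d(taxon2,taxon3) = 0.4408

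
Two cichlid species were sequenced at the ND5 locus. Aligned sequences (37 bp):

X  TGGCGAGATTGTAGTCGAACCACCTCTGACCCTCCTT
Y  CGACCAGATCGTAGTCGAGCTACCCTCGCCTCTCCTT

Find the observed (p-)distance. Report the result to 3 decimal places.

0.297

The sequences differ at 11 of 37 positions.
p = 11/37 = 0.297297… ≈ 0.297 (to 3 d.p.).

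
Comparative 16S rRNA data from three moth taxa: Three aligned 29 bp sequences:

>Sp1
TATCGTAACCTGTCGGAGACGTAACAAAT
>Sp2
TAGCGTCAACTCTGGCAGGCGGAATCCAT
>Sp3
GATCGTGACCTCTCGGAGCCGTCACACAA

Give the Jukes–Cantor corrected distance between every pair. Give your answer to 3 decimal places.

Sp1–Sp2: 11/29 sites differ → p ≈ 0.37931, d = −0.75 ln(1 − 0.505747) = 0.528531 ≈ 0.529.
Sp1–Sp3: 7/29 sites differ → p ≈ 0.241379, d = −0.75 ln(1 − 0.321839) = 0.291278 ≈ 0.291.
Sp2–Sp3: 12/29 sites differ → p ≈ 0.413793, d = −0.75 ln(1 − 0.551724) = 0.601760 ≈ 0.602.

d(Sp1,Sp2) = 0.529, d(Sp1,Sp3) = 0.291, d(Sp2,Sp3) = 0.602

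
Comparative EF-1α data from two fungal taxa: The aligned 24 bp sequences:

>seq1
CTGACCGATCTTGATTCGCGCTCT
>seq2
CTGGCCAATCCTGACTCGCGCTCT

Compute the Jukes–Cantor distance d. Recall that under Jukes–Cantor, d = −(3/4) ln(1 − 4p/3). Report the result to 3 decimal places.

0.188

The sequences differ at 4 of 24 sites (4, 7, 11, 15), so p = 4/24 ≈ 0.166667.
d = −(3/4) ln(1 − 4p/3) = −0.75 ln(1 − 0.222223) = −0.75 ln(0.777777)
  = −0.75 × (-0.251315) = 0.188486 substitutions/site.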